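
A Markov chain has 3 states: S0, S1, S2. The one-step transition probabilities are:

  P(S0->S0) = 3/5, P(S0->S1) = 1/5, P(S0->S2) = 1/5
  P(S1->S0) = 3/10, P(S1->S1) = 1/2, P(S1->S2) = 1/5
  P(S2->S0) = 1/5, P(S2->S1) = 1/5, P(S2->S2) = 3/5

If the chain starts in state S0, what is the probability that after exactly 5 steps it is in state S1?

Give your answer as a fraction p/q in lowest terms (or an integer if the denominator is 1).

Answer: 14251/50000

Derivation:
Computing P^5 by repeated multiplication:
P^1 =
  S0: [3/5, 1/5, 1/5]
  S1: [3/10, 1/2, 1/5]
  S2: [1/5, 1/5, 3/5]
P^2 =
  S0: [23/50, 13/50, 7/25]
  S1: [37/100, 7/20, 7/25]
  S2: [3/10, 13/50, 11/25]
P^3 =
  S0: [41/100, 139/500, 39/125]
  S1: [383/1000, 61/200, 39/125]
  S2: [173/500, 139/500, 47/125]
P^4 =
  S0: [1959/5000, 1417/5000, 203/625]
  S1: [3837/10000, 583/2000, 203/625]
  S2: [1831/5000, 1417/5000, 219/625]
P^5 =
  S0: [19253/50000, 14251/50000, 1031/3125]
  S1: [38263/100000, 5749/20000, 1031/3125]
  S2: [18741/50000, 14251/50000, 1063/3125]

(P^5)[S0 -> S1] = 14251/50000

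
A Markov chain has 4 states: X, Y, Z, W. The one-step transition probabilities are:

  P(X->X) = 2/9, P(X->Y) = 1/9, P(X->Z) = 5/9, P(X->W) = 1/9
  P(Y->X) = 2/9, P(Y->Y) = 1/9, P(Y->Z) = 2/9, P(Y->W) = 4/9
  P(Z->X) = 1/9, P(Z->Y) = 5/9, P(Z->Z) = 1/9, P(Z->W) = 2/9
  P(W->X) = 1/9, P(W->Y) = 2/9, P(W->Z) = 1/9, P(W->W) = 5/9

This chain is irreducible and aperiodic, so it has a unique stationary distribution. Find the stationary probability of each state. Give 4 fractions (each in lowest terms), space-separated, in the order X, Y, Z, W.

The stationary distribution satisfies pi = pi * P, i.e.:
  pi_X = 2/9*pi_X + 2/9*pi_Y + 1/9*pi_Z + 1/9*pi_W
  pi_Y = 1/9*pi_X + 1/9*pi_Y + 5/9*pi_Z + 2/9*pi_W
  pi_Z = 5/9*pi_X + 2/9*pi_Y + 1/9*pi_Z + 1/9*pi_W
  pi_W = 1/9*pi_X + 4/9*pi_Y + 2/9*pi_Z + 5/9*pi_W
with normalization: pi_X + pi_Y + pi_Z + pi_W = 1.

Using the first 3 balance equations plus normalization, the linear system A*pi = b is:
  [-7/9, 2/9, 1/9, 1/9] . pi = 0
  [1/9, -8/9, 5/9, 2/9] . pi = 0
  [5/9, 2/9, -8/9, 1/9] . pi = 0
  [1, 1, 1, 1] . pi = 1

Solving yields:
  pi_X = 12/77
  pi_Y = 19/77
  pi_Z = 16/77
  pi_W = 30/77

Verification (pi * P):
  12/77*2/9 + 19/77*2/9 + 16/77*1/9 + 30/77*1/9 = 12/77 = pi_X  (ok)
  12/77*1/9 + 19/77*1/9 + 16/77*5/9 + 30/77*2/9 = 19/77 = pi_Y  (ok)
  12/77*5/9 + 19/77*2/9 + 16/77*1/9 + 30/77*1/9 = 16/77 = pi_Z  (ok)
  12/77*1/9 + 19/77*4/9 + 16/77*2/9 + 30/77*5/9 = 30/77 = pi_W  (ok)

Answer: 12/77 19/77 16/77 30/77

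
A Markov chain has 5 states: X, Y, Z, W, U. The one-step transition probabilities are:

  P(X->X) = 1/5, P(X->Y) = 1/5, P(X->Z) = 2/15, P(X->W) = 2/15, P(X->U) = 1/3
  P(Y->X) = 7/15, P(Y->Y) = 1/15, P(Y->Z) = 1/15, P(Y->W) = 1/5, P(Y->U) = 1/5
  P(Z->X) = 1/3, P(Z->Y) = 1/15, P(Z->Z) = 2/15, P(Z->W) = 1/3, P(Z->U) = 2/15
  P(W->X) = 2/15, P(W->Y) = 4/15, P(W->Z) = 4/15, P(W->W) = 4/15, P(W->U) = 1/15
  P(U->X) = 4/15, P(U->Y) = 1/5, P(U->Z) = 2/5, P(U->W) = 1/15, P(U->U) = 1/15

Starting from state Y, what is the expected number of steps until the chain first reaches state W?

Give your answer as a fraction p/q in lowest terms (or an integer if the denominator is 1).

Answer: 2376/413

Derivation:
Let h_i = expected steps to first reach W from state i.
Boundary: h_W = 0.
First-step equations for the other states:
  h_X = 1 + 1/5*h_X + 1/5*h_Y + 2/15*h_Z + 2/15*h_W + 1/3*h_U
  h_Y = 1 + 7/15*h_X + 1/15*h_Y + 1/15*h_Z + 1/5*h_W + 1/5*h_U
  h_Z = 1 + 1/3*h_X + 1/15*h_Y + 2/15*h_Z + 1/3*h_W + 2/15*h_U
  h_U = 1 + 4/15*h_X + 1/5*h_Y + 2/5*h_Z + 1/15*h_W + 1/15*h_U

Substituting h_W = 0 and rearranging gives the linear system (I - Q) h = 1:
  [4/5, -1/5, -2/15, -1/3] . (h_X, h_Y, h_Z, h_U) = 1
  [-7/15, 14/15, -1/15, -1/5] . (h_X, h_Y, h_Z, h_U) = 1
  [-1/3, -1/15, 13/15, -2/15] . (h_X, h_Y, h_Z, h_U) = 1
  [-4/15, -1/5, -2/5, 14/15] . (h_X, h_Y, h_Z, h_U) = 1

Solving yields:
  h_X = 4995/826
  h_Y = 2376/413
  h_Z = 4017/826
  h_U = 2526/413

Starting state is Y, so the expected hitting time is h_Y = 2376/413.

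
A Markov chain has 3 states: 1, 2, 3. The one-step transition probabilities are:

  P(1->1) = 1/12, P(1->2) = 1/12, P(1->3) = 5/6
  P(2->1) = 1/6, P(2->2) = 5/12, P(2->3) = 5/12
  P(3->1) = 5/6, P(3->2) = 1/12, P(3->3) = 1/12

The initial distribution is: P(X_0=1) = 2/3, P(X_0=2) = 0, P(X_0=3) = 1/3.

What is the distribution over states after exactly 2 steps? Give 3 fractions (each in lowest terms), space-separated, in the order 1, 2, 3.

Answer: 19/36 1/9 13/36

Derivation:
Propagating the distribution step by step (d_{t+1} = d_t * P):
d_0 = (1=2/3, 2=0, 3=1/3)
  d_1[1] = 2/3*1/12 + 0*1/6 + 1/3*5/6 = 1/3
  d_1[2] = 2/3*1/12 + 0*5/12 + 1/3*1/12 = 1/12
  d_1[3] = 2/3*5/6 + 0*5/12 + 1/3*1/12 = 7/12
d_1 = (1=1/3, 2=1/12, 3=7/12)
  d_2[1] = 1/3*1/12 + 1/12*1/6 + 7/12*5/6 = 19/36
  d_2[2] = 1/3*1/12 + 1/12*5/12 + 7/12*1/12 = 1/9
  d_2[3] = 1/3*5/6 + 1/12*5/12 + 7/12*1/12 = 13/36
d_2 = (1=19/36, 2=1/9, 3=13/36)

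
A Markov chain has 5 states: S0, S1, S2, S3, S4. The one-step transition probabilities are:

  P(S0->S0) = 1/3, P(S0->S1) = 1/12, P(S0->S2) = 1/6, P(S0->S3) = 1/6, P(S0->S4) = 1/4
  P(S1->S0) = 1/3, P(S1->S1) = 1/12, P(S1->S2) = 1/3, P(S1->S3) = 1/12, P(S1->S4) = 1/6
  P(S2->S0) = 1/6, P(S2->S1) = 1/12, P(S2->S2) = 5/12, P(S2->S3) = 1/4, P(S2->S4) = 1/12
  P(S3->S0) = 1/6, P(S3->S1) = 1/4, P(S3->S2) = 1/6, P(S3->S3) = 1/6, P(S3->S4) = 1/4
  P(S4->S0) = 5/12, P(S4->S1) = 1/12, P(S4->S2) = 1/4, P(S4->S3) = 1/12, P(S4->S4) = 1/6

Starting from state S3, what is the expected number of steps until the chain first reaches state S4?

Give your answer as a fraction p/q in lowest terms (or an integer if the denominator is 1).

Answer: 8016/1567

Derivation:
Let h_i = expected steps to first reach S4 from state i.
Boundary: h_S4 = 0.
First-step equations for the other states:
  h_S0 = 1 + 1/3*h_S0 + 1/12*h_S1 + 1/6*h_S2 + 1/6*h_S3 + 1/4*h_S4
  h_S1 = 1 + 1/3*h_S0 + 1/12*h_S1 + 1/3*h_S2 + 1/12*h_S3 + 1/6*h_S4
  h_S2 = 1 + 1/6*h_S0 + 1/12*h_S1 + 5/12*h_S2 + 1/4*h_S3 + 1/12*h_S4
  h_S3 = 1 + 1/6*h_S0 + 1/4*h_S1 + 1/6*h_S2 + 1/6*h_S3 + 1/4*h_S4

Substituting h_S4 = 0 and rearranging gives the linear system (I - Q) h = 1:
  [2/3, -1/12, -1/6, -1/6] . (h_S0, h_S1, h_S2, h_S3) = 1
  [-1/3, 11/12, -1/3, -1/12] . (h_S0, h_S1, h_S2, h_S3) = 1
  [-1/6, -1/12, 7/12, -1/4] . (h_S0, h_S1, h_S2, h_S3) = 1
  [-1/6, -1/4, -1/6, 5/6] . (h_S0, h_S1, h_S2, h_S3) = 1

Solving yields:
  h_S0 = 7860/1567
  h_S1 = 8796/1567
  h_S2 = 9624/1567
  h_S3 = 8016/1567

Starting state is S3, so the expected hitting time is h_S3 = 8016/1567.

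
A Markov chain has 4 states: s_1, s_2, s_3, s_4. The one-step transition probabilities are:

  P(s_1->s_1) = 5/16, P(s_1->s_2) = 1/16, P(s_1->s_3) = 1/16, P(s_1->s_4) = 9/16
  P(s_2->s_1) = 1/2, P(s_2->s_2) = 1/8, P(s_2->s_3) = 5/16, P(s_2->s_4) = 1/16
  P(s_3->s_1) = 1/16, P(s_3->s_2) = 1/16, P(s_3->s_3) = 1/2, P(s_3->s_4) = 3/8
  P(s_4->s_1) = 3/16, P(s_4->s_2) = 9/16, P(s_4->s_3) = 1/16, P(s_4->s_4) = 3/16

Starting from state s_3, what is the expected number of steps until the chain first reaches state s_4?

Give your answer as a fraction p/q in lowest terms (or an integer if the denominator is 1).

Let h_i = expected steps to first reach s_4 from state i.
Boundary: h_s_4 = 0.
First-step equations for the other states:
  h_s_1 = 1 + 5/16*h_s_1 + 1/16*h_s_2 + 1/16*h_s_3 + 9/16*h_s_4
  h_s_2 = 1 + 1/2*h_s_1 + 1/8*h_s_2 + 5/16*h_s_3 + 1/16*h_s_4
  h_s_3 = 1 + 1/16*h_s_1 + 1/16*h_s_2 + 1/2*h_s_3 + 3/8*h_s_4

Substituting h_s_4 = 0 and rearranging gives the linear system (I - Q) h = 1:
  [11/16, -1/16, -1/16] . (h_s_1, h_s_2, h_s_3) = 1
  [-1/2, 7/8, -5/16] . (h_s_1, h_s_2, h_s_3) = 1
  [-1/16, -1/16, 1/2] . (h_s_1, h_s_2, h_s_3) = 1

Solving yields:
  h_s_1 = 360/181
  h_s_2 = 584/181
  h_s_3 = 480/181

Starting state is s_3, so the expected hitting time is h_s_3 = 480/181.

Answer: 480/181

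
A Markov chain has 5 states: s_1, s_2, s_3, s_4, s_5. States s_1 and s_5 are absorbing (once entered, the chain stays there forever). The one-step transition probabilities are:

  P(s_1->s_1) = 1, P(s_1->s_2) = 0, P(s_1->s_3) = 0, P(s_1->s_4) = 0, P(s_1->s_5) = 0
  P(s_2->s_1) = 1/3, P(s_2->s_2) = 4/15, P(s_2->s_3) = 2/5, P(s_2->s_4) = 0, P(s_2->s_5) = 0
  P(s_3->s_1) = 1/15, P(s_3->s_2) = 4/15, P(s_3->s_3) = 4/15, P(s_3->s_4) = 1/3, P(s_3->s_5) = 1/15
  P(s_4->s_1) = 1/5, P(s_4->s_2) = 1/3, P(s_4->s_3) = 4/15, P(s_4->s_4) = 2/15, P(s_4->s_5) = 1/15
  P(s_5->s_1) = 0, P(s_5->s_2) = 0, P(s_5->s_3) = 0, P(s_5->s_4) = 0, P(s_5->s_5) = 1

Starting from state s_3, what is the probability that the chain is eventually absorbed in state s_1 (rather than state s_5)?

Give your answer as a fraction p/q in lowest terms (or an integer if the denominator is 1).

Answer: 7/9

Derivation:
Let a_i = P(absorbed in s_1 | start in state i).
Boundary conditions: a_s_1 = 1, a_s_5 = 0.
For each transient state i, a_i = sum_j P(i->j) * a_j:
  a_s_2 = 1/3*a_s_1 + 4/15*a_s_2 + 2/5*a_s_3 + 0*a_s_4 + 0*a_s_5
  a_s_3 = 1/15*a_s_1 + 4/15*a_s_2 + 4/15*a_s_3 + 1/3*a_s_4 + 1/15*a_s_5
  a_s_4 = 1/5*a_s_1 + 1/3*a_s_2 + 4/15*a_s_3 + 2/15*a_s_4 + 1/15*a_s_5

Substituting a_s_1 = 1 and a_s_5 = 0, rearrange to (I - Q) a = r where r[i] = P(i -> s_1):
  [11/15, -2/5, 0] . (a_s_2, a_s_3, a_s_4) = 1/3
  [-4/15, 11/15, -1/3] . (a_s_2, a_s_3, a_s_4) = 1/15
  [-1/3, -4/15, 13/15] . (a_s_2, a_s_3, a_s_4) = 1/5

Solving yields:
  a_s_2 = 29/33
  a_s_3 = 7/9
  a_s_4 = 80/99

Starting state is s_3, so the absorption probability is a_s_3 = 7/9.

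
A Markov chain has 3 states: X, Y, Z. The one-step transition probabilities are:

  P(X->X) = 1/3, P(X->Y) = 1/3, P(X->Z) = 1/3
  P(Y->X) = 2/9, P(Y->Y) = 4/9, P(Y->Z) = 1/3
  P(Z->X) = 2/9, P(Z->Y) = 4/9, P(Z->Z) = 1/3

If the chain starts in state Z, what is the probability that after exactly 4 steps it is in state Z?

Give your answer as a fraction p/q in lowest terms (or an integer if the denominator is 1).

Answer: 1/3

Derivation:
Computing P^4 by repeated multiplication:
P^1 =
  X: [1/3, 1/3, 1/3]
  Y: [2/9, 4/9, 1/3]
  Z: [2/9, 4/9, 1/3]
P^2 =
  X: [7/27, 11/27, 1/3]
  Y: [20/81, 34/81, 1/3]
  Z: [20/81, 34/81, 1/3]
P^3 =
  X: [61/243, 101/243, 1/3]
  Y: [182/729, 304/729, 1/3]
  Z: [182/729, 304/729, 1/3]
P^4 =
  X: [547/2187, 911/2187, 1/3]
  Y: [1640/6561, 2734/6561, 1/3]
  Z: [1640/6561, 2734/6561, 1/3]

(P^4)[Z -> Z] = 1/3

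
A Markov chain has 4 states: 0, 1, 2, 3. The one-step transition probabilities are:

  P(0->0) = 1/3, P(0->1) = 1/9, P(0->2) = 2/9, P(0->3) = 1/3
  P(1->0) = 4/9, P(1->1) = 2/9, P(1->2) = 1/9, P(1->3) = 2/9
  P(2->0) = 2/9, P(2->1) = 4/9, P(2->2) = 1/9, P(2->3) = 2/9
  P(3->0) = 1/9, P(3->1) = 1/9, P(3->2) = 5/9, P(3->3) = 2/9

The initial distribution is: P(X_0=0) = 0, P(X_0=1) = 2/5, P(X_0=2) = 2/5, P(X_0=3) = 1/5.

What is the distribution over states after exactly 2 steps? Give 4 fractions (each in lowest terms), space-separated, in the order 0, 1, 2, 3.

Propagating the distribution step by step (d_{t+1} = d_t * P):
d_0 = (0=0, 1=2/5, 2=2/5, 3=1/5)
  d_1[0] = 0*1/3 + 2/5*4/9 + 2/5*2/9 + 1/5*1/9 = 13/45
  d_1[1] = 0*1/9 + 2/5*2/9 + 2/5*4/9 + 1/5*1/9 = 13/45
  d_1[2] = 0*2/9 + 2/5*1/9 + 2/5*1/9 + 1/5*5/9 = 1/5
  d_1[3] = 0*1/3 + 2/5*2/9 + 2/5*2/9 + 1/5*2/9 = 2/9
d_1 = (0=13/45, 1=13/45, 2=1/5, 3=2/9)
  d_2[0] = 13/45*1/3 + 13/45*4/9 + 1/5*2/9 + 2/9*1/9 = 119/405
  d_2[1] = 13/45*1/9 + 13/45*2/9 + 1/5*4/9 + 2/9*1/9 = 17/81
  d_2[2] = 13/45*2/9 + 13/45*1/9 + 1/5*1/9 + 2/9*5/9 = 98/405
  d_2[3] = 13/45*1/3 + 13/45*2/9 + 1/5*2/9 + 2/9*2/9 = 103/405
d_2 = (0=119/405, 1=17/81, 2=98/405, 3=103/405)

Answer: 119/405 17/81 98/405 103/405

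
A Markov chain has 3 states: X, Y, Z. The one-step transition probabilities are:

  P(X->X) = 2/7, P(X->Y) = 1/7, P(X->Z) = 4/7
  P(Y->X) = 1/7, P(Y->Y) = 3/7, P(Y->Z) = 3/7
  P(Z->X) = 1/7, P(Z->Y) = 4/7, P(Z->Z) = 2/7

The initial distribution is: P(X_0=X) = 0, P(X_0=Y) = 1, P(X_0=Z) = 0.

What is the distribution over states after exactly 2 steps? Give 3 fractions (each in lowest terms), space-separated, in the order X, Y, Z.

Propagating the distribution step by step (d_{t+1} = d_t * P):
d_0 = (X=0, Y=1, Z=0)
  d_1[X] = 0*2/7 + 1*1/7 + 0*1/7 = 1/7
  d_1[Y] = 0*1/7 + 1*3/7 + 0*4/7 = 3/7
  d_1[Z] = 0*4/7 + 1*3/7 + 0*2/7 = 3/7
d_1 = (X=1/7, Y=3/7, Z=3/7)
  d_2[X] = 1/7*2/7 + 3/7*1/7 + 3/7*1/7 = 8/49
  d_2[Y] = 1/7*1/7 + 3/7*3/7 + 3/7*4/7 = 22/49
  d_2[Z] = 1/7*4/7 + 3/7*3/7 + 3/7*2/7 = 19/49
d_2 = (X=8/49, Y=22/49, Z=19/49)

Answer: 8/49 22/49 19/49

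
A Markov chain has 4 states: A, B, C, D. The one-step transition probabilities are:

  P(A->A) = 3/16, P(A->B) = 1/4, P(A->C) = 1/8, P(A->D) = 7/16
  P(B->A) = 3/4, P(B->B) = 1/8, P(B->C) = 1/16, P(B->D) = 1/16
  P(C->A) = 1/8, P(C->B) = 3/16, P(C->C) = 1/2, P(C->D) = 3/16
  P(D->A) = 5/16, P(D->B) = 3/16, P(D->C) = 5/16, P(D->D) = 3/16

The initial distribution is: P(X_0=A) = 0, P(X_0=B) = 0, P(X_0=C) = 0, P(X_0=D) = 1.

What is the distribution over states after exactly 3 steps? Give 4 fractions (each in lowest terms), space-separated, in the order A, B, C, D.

Propagating the distribution step by step (d_{t+1} = d_t * P):
d_0 = (A=0, B=0, C=0, D=1)
  d_1[A] = 0*3/16 + 0*3/4 + 0*1/8 + 1*5/16 = 5/16
  d_1[B] = 0*1/4 + 0*1/8 + 0*3/16 + 1*3/16 = 3/16
  d_1[C] = 0*1/8 + 0*1/16 + 0*1/2 + 1*5/16 = 5/16
  d_1[D] = 0*7/16 + 0*1/16 + 0*3/16 + 1*3/16 = 3/16
d_1 = (A=5/16, B=3/16, C=5/16, D=3/16)
  d_2[A] = 5/16*3/16 + 3/16*3/4 + 5/16*1/8 + 3/16*5/16 = 19/64
  d_2[B] = 5/16*1/4 + 3/16*1/8 + 5/16*3/16 + 3/16*3/16 = 25/128
  d_2[C] = 5/16*1/8 + 3/16*1/16 + 5/16*1/2 + 3/16*5/16 = 17/64
  d_2[D] = 5/16*7/16 + 3/16*1/16 + 5/16*3/16 + 3/16*3/16 = 31/128
d_2 = (A=19/64, B=25/128, C=17/64, D=31/128)
  d_3[A] = 19/64*3/16 + 25/128*3/4 + 17/64*1/8 + 31/128*5/16 = 637/2048
  d_3[B] = 19/64*1/4 + 25/128*1/8 + 17/64*3/16 + 31/128*3/16 = 397/2048
  d_3[C] = 19/64*1/8 + 25/128*1/16 + 17/64*1/2 + 31/128*5/16 = 33/128
  d_3[D] = 19/64*7/16 + 25/128*1/16 + 17/64*3/16 + 31/128*3/16 = 243/1024
d_3 = (A=637/2048, B=397/2048, C=33/128, D=243/1024)

Answer: 637/2048 397/2048 33/128 243/1024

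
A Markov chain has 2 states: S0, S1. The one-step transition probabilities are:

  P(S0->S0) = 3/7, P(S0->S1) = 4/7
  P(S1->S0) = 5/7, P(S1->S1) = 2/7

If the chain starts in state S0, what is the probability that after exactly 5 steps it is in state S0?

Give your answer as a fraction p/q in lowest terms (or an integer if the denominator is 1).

Computing P^5 by repeated multiplication:
P^1 =
  S0: [3/7, 4/7]
  S1: [5/7, 2/7]
P^2 =
  S0: [29/49, 20/49]
  S1: [25/49, 24/49]
P^3 =
  S0: [187/343, 156/343]
  S1: [195/343, 148/343]
P^4 =
  S0: [1341/2401, 1060/2401]
  S1: [1325/2401, 1076/2401]
P^5 =
  S0: [9323/16807, 7484/16807]
  S1: [9355/16807, 7452/16807]

(P^5)[S0 -> S0] = 9323/16807

Answer: 9323/16807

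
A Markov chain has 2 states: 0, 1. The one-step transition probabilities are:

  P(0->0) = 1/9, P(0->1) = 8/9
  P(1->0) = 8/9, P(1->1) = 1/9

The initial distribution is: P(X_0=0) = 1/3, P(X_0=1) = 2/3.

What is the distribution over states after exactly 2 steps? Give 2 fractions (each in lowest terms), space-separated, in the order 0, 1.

Answer: 97/243 146/243

Derivation:
Propagating the distribution step by step (d_{t+1} = d_t * P):
d_0 = (0=1/3, 1=2/3)
  d_1[0] = 1/3*1/9 + 2/3*8/9 = 17/27
  d_1[1] = 1/3*8/9 + 2/3*1/9 = 10/27
d_1 = (0=17/27, 1=10/27)
  d_2[0] = 17/27*1/9 + 10/27*8/9 = 97/243
  d_2[1] = 17/27*8/9 + 10/27*1/9 = 146/243
d_2 = (0=97/243, 1=146/243)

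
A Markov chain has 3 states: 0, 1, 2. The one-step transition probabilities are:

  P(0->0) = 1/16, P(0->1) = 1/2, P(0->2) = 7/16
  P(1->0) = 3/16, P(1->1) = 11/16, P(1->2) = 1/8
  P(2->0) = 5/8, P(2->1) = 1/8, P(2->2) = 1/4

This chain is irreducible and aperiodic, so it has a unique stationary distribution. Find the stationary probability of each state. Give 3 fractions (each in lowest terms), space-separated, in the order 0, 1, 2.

The stationary distribution satisfies pi = pi * P, i.e.:
  pi_0 = 1/16*pi_0 + 3/16*pi_1 + 5/8*pi_2
  pi_1 = 1/2*pi_0 + 11/16*pi_1 + 1/8*pi_2
  pi_2 = 7/16*pi_0 + 1/8*pi_1 + 1/4*pi_2
with normalization: pi_0 + pi_1 + pi_2 = 1.

Using the first 2 balance equations plus normalization, the linear system A*pi = b is:
  [-15/16, 3/16, 5/8] . pi = 0
  [1/2, -5/16, 1/8] . pi = 0
  [1, 1, 1] . pi = 1

Solving yields:
  pi_0 = 8/31
  pi_1 = 110/217
  pi_2 = 51/217

Verification (pi * P):
  8/31*1/16 + 110/217*3/16 + 51/217*5/8 = 8/31 = pi_0  (ok)
  8/31*1/2 + 110/217*11/16 + 51/217*1/8 = 110/217 = pi_1  (ok)
  8/31*7/16 + 110/217*1/8 + 51/217*1/4 = 51/217 = pi_2  (ok)

Answer: 8/31 110/217 51/217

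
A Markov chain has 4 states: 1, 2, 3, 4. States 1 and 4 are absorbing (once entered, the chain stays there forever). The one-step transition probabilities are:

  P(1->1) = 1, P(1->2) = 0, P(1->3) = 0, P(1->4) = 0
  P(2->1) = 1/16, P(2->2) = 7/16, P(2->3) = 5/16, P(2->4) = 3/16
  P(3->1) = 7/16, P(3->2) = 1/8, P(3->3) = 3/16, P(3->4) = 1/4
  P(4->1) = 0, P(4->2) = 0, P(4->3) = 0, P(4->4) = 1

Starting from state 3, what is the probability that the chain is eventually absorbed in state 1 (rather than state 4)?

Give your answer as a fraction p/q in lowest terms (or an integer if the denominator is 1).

Answer: 65/107

Derivation:
Let a_i = P(absorbed in 1 | start in state i).
Boundary conditions: a_1 = 1, a_4 = 0.
For each transient state i, a_i = sum_j P(i->j) * a_j:
  a_2 = 1/16*a_1 + 7/16*a_2 + 5/16*a_3 + 3/16*a_4
  a_3 = 7/16*a_1 + 1/8*a_2 + 3/16*a_3 + 1/4*a_4

Substituting a_1 = 1 and a_4 = 0, rearrange to (I - Q) a = r where r[i] = P(i -> 1):
  [9/16, -5/16] . (a_2, a_3) = 1/16
  [-1/8, 13/16] . (a_2, a_3) = 7/16

Solving yields:
  a_2 = 48/107
  a_3 = 65/107

Starting state is 3, so the absorption probability is a_3 = 65/107.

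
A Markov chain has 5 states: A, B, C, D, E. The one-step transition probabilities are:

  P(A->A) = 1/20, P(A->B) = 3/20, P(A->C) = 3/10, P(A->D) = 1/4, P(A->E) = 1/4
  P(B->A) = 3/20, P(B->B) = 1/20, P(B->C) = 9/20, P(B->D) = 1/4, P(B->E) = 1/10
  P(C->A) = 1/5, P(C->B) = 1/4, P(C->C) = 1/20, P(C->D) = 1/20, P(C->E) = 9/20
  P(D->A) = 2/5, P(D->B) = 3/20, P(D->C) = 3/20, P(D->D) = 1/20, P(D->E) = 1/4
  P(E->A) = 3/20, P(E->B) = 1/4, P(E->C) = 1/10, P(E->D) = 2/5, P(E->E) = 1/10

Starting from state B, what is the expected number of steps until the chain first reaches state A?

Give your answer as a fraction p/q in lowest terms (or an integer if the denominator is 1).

Let h_i = expected steps to first reach A from state i.
Boundary: h_A = 0.
First-step equations for the other states:
  h_B = 1 + 3/20*h_A + 1/20*h_B + 9/20*h_C + 1/4*h_D + 1/10*h_E
  h_C = 1 + 1/5*h_A + 1/4*h_B + 1/20*h_C + 1/20*h_D + 9/20*h_E
  h_D = 1 + 2/5*h_A + 3/20*h_B + 3/20*h_C + 1/20*h_D + 1/4*h_E
  h_E = 1 + 3/20*h_A + 1/4*h_B + 1/10*h_C + 2/5*h_D + 1/10*h_E

Substituting h_A = 0 and rearranging gives the linear system (I - Q) h = 1:
  [19/20, -9/20, -1/4, -1/10] . (h_B, h_C, h_D, h_E) = 1
  [-1/4, 19/20, -1/20, -9/20] . (h_B, h_C, h_D, h_E) = 1
  [-3/20, -3/20, 19/20, -1/4] . (h_B, h_C, h_D, h_E) = 1
  [-1/4, -1/10, -2/5, 9/10] . (h_B, h_C, h_D, h_E) = 1

Solving yields:
  h_B = 2532/533
  h_C = 2500/533
  h_D = 2004/533
  h_E = 2464/533

Starting state is B, so the expected hitting time is h_B = 2532/533.

Answer: 2532/533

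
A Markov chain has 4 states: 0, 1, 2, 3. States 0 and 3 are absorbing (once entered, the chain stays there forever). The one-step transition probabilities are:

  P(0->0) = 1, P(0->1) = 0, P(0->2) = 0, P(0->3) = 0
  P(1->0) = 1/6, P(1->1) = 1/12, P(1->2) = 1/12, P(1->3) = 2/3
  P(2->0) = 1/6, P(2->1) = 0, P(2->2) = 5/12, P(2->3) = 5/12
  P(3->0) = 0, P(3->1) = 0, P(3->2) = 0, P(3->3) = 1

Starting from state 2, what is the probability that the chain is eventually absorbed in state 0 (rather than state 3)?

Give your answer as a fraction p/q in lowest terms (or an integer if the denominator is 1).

Answer: 2/7

Derivation:
Let a_i = P(absorbed in 0 | start in state i).
Boundary conditions: a_0 = 1, a_3 = 0.
For each transient state i, a_i = sum_j P(i->j) * a_j:
  a_1 = 1/6*a_0 + 1/12*a_1 + 1/12*a_2 + 2/3*a_3
  a_2 = 1/6*a_0 + 0*a_1 + 5/12*a_2 + 5/12*a_3

Substituting a_0 = 1 and a_3 = 0, rearrange to (I - Q) a = r where r[i] = P(i -> 0):
  [11/12, -1/12] . (a_1, a_2) = 1/6
  [0, 7/12] . (a_1, a_2) = 1/6

Solving yields:
  a_1 = 16/77
  a_2 = 2/7

Starting state is 2, so the absorption probability is a_2 = 2/7.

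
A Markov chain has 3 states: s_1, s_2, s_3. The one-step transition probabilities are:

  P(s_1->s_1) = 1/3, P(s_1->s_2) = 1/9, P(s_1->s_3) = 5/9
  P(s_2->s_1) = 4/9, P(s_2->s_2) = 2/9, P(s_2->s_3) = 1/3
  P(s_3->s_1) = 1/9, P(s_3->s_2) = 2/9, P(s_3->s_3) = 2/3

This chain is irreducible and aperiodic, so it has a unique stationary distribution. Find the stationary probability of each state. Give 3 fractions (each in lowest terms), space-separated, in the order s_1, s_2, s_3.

Answer: 5/22 13/66 19/33

Derivation:
The stationary distribution satisfies pi = pi * P, i.e.:
  pi_s_1 = 1/3*pi_s_1 + 4/9*pi_s_2 + 1/9*pi_s_3
  pi_s_2 = 1/9*pi_s_1 + 2/9*pi_s_2 + 2/9*pi_s_3
  pi_s_3 = 5/9*pi_s_1 + 1/3*pi_s_2 + 2/3*pi_s_3
with normalization: pi_s_1 + pi_s_2 + pi_s_3 = 1.

Using the first 2 balance equations plus normalization, the linear system A*pi = b is:
  [-2/3, 4/9, 1/9] . pi = 0
  [1/9, -7/9, 2/9] . pi = 0
  [1, 1, 1] . pi = 1

Solving yields:
  pi_s_1 = 5/22
  pi_s_2 = 13/66
  pi_s_3 = 19/33

Verification (pi * P):
  5/22*1/3 + 13/66*4/9 + 19/33*1/9 = 5/22 = pi_s_1  (ok)
  5/22*1/9 + 13/66*2/9 + 19/33*2/9 = 13/66 = pi_s_2  (ok)
  5/22*5/9 + 13/66*1/3 + 19/33*2/3 = 19/33 = pi_s_3  (ok)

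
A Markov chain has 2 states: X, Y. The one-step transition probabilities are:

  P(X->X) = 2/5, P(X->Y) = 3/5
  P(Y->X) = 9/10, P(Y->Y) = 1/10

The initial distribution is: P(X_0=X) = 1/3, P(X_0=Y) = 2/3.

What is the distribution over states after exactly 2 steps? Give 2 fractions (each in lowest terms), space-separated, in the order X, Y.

Answer: 8/15 7/15

Derivation:
Propagating the distribution step by step (d_{t+1} = d_t * P):
d_0 = (X=1/3, Y=2/3)
  d_1[X] = 1/3*2/5 + 2/3*9/10 = 11/15
  d_1[Y] = 1/3*3/5 + 2/3*1/10 = 4/15
d_1 = (X=11/15, Y=4/15)
  d_2[X] = 11/15*2/5 + 4/15*9/10 = 8/15
  d_2[Y] = 11/15*3/5 + 4/15*1/10 = 7/15
d_2 = (X=8/15, Y=7/15)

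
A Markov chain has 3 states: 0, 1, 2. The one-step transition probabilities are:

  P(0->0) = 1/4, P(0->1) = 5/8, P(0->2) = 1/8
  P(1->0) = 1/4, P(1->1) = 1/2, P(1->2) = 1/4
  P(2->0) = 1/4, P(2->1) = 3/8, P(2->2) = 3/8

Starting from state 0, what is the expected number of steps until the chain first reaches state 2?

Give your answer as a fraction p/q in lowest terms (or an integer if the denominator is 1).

Answer: 36/7

Derivation:
Let h_i = expected steps to first reach 2 from state i.
Boundary: h_2 = 0.
First-step equations for the other states:
  h_0 = 1 + 1/4*h_0 + 5/8*h_1 + 1/8*h_2
  h_1 = 1 + 1/4*h_0 + 1/2*h_1 + 1/4*h_2

Substituting h_2 = 0 and rearranging gives the linear system (I - Q) h = 1:
  [3/4, -5/8] . (h_0, h_1) = 1
  [-1/4, 1/2] . (h_0, h_1) = 1

Solving yields:
  h_0 = 36/7
  h_1 = 32/7

Starting state is 0, so the expected hitting time is h_0 = 36/7.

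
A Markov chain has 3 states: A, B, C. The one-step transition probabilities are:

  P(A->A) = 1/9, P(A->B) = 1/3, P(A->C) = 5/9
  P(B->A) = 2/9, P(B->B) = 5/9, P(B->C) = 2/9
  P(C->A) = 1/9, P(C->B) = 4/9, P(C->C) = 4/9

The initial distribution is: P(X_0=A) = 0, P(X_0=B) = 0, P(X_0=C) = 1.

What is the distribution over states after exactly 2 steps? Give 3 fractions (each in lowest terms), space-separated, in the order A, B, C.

Answer: 13/81 13/27 29/81

Derivation:
Propagating the distribution step by step (d_{t+1} = d_t * P):
d_0 = (A=0, B=0, C=1)
  d_1[A] = 0*1/9 + 0*2/9 + 1*1/9 = 1/9
  d_1[B] = 0*1/3 + 0*5/9 + 1*4/9 = 4/9
  d_1[C] = 0*5/9 + 0*2/9 + 1*4/9 = 4/9
d_1 = (A=1/9, B=4/9, C=4/9)
  d_2[A] = 1/9*1/9 + 4/9*2/9 + 4/9*1/9 = 13/81
  d_2[B] = 1/9*1/3 + 4/9*5/9 + 4/9*4/9 = 13/27
  d_2[C] = 1/9*5/9 + 4/9*2/9 + 4/9*4/9 = 29/81
d_2 = (A=13/81, B=13/27, C=29/81)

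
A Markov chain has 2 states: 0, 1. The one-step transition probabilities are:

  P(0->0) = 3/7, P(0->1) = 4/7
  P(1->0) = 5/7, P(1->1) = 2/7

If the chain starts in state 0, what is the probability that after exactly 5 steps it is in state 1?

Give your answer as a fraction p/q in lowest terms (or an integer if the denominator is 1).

Answer: 7484/16807

Derivation:
Computing P^5 by repeated multiplication:
P^1 =
  0: [3/7, 4/7]
  1: [5/7, 2/7]
P^2 =
  0: [29/49, 20/49]
  1: [25/49, 24/49]
P^3 =
  0: [187/343, 156/343]
  1: [195/343, 148/343]
P^4 =
  0: [1341/2401, 1060/2401]
  1: [1325/2401, 1076/2401]
P^5 =
  0: [9323/16807, 7484/16807]
  1: [9355/16807, 7452/16807]

(P^5)[0 -> 1] = 7484/16807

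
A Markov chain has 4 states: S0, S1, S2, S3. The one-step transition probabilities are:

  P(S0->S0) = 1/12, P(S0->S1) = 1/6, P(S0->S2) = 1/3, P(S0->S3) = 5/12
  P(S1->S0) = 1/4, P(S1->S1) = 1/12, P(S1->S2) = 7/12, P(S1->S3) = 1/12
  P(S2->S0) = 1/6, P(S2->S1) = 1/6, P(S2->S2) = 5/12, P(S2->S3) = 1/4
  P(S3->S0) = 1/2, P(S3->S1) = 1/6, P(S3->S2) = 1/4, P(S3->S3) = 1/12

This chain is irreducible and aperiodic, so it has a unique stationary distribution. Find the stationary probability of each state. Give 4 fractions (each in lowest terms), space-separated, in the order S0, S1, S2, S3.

Answer: 266/1131 2/13 67/174 511/2262

Derivation:
The stationary distribution satisfies pi = pi * P, i.e.:
  pi_S0 = 1/12*pi_S0 + 1/4*pi_S1 + 1/6*pi_S2 + 1/2*pi_S3
  pi_S1 = 1/6*pi_S0 + 1/12*pi_S1 + 1/6*pi_S2 + 1/6*pi_S3
  pi_S2 = 1/3*pi_S0 + 7/12*pi_S1 + 5/12*pi_S2 + 1/4*pi_S3
  pi_S3 = 5/12*pi_S0 + 1/12*pi_S1 + 1/4*pi_S2 + 1/12*pi_S3
with normalization: pi_S0 + pi_S1 + pi_S2 + pi_S3 = 1.

Using the first 3 balance equations plus normalization, the linear system A*pi = b is:
  [-11/12, 1/4, 1/6, 1/2] . pi = 0
  [1/6, -11/12, 1/6, 1/6] . pi = 0
  [1/3, 7/12, -7/12, 1/4] . pi = 0
  [1, 1, 1, 1] . pi = 1

Solving yields:
  pi_S0 = 266/1131
  pi_S1 = 2/13
  pi_S2 = 67/174
  pi_S3 = 511/2262

Verification (pi * P):
  266/1131*1/12 + 2/13*1/4 + 67/174*1/6 + 511/2262*1/2 = 266/1131 = pi_S0  (ok)
  266/1131*1/6 + 2/13*1/12 + 67/174*1/6 + 511/2262*1/6 = 2/13 = pi_S1  (ok)
  266/1131*1/3 + 2/13*7/12 + 67/174*5/12 + 511/2262*1/4 = 67/174 = pi_S2  (ok)
  266/1131*5/12 + 2/13*1/12 + 67/174*1/4 + 511/2262*1/12 = 511/2262 = pi_S3  (ok)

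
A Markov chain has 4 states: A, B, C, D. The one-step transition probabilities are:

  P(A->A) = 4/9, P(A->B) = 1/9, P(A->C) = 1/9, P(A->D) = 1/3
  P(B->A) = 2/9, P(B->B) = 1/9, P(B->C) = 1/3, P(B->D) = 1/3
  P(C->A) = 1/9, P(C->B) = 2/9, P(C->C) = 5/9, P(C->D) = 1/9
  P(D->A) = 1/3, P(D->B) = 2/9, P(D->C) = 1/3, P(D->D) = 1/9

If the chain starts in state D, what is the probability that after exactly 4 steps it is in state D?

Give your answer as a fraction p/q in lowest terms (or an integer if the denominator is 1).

Computing P^4 by repeated multiplication:
P^1 =
  A: [4/9, 1/9, 1/9, 1/3]
  B: [2/9, 1/9, 1/3, 1/3]
  C: [1/9, 2/9, 5/9, 1/9]
  D: [1/3, 2/9, 1/3, 1/9]
P^2 =
  A: [28/81, 13/81, 7/27, 19/81]
  B: [22/81, 5/27, 29/81, 5/27]
  C: [16/81, 5/27, 35/81, 5/27]
  D: [22/81, 13/81, 1/3, 19/81]
P^3 =
  A: [8/27, 121/729, 229/729, 163/729]
  B: [64/243, 125/729, 257/729, 155/729]
  C: [58/243, 131/729, 281/729, 143/729]
  D: [22/81, 127/729, 253/729, 151/729]
P^4 =
  A: [608/2187, 1121/6561, 2213/6561, 1403/6561]
  B: [580/2187, 1141/6561, 2317/6561, 1363/6561]
  C: [556/2187, 1153/6561, 2401/6561, 1339/6561]
  D: [584/2187, 1133/6561, 2297/6561, 1379/6561]

(P^4)[D -> D] = 1379/6561

Answer: 1379/6561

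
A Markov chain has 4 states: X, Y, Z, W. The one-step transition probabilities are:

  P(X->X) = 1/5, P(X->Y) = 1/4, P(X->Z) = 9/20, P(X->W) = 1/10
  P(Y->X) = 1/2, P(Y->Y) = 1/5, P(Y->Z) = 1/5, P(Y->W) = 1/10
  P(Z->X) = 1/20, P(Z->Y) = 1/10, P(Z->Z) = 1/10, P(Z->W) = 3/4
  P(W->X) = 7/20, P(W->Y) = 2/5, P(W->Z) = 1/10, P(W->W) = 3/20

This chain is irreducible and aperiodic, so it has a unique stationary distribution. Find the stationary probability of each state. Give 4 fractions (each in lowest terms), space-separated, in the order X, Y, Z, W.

Answer: 584/2099 1531/6297 1396/6297 1618/6297

Derivation:
The stationary distribution satisfies pi = pi * P, i.e.:
  pi_X = 1/5*pi_X + 1/2*pi_Y + 1/20*pi_Z + 7/20*pi_W
  pi_Y = 1/4*pi_X + 1/5*pi_Y + 1/10*pi_Z + 2/5*pi_W
  pi_Z = 9/20*pi_X + 1/5*pi_Y + 1/10*pi_Z + 1/10*pi_W
  pi_W = 1/10*pi_X + 1/10*pi_Y + 3/4*pi_Z + 3/20*pi_W
with normalization: pi_X + pi_Y + pi_Z + pi_W = 1.

Using the first 3 balance equations plus normalization, the linear system A*pi = b is:
  [-4/5, 1/2, 1/20, 7/20] . pi = 0
  [1/4, -4/5, 1/10, 2/5] . pi = 0
  [9/20, 1/5, -9/10, 1/10] . pi = 0
  [1, 1, 1, 1] . pi = 1

Solving yields:
  pi_X = 584/2099
  pi_Y = 1531/6297
  pi_Z = 1396/6297
  pi_W = 1618/6297

Verification (pi * P):
  584/2099*1/5 + 1531/6297*1/2 + 1396/6297*1/20 + 1618/6297*7/20 = 584/2099 = pi_X  (ok)
  584/2099*1/4 + 1531/6297*1/5 + 1396/6297*1/10 + 1618/6297*2/5 = 1531/6297 = pi_Y  (ok)
  584/2099*9/20 + 1531/6297*1/5 + 1396/6297*1/10 + 1618/6297*1/10 = 1396/6297 = pi_Z  (ok)
  584/2099*1/10 + 1531/6297*1/10 + 1396/6297*3/4 + 1618/6297*3/20 = 1618/6297 = pi_W  (ok)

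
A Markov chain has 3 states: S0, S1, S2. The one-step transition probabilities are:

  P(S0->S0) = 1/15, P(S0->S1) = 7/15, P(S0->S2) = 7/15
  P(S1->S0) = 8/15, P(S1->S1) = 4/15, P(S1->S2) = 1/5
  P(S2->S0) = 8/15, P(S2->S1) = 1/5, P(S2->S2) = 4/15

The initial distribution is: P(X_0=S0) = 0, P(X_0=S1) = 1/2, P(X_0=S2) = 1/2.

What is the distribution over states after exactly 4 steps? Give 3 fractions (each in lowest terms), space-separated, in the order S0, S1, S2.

Propagating the distribution step by step (d_{t+1} = d_t * P):
d_0 = (S0=0, S1=1/2, S2=1/2)
  d_1[S0] = 0*1/15 + 1/2*8/15 + 1/2*8/15 = 8/15
  d_1[S1] = 0*7/15 + 1/2*4/15 + 1/2*1/5 = 7/30
  d_1[S2] = 0*7/15 + 1/2*1/5 + 1/2*4/15 = 7/30
d_1 = (S0=8/15, S1=7/30, S2=7/30)
  d_2[S0] = 8/15*1/15 + 7/30*8/15 + 7/30*8/15 = 64/225
  d_2[S1] = 8/15*7/15 + 7/30*4/15 + 7/30*1/5 = 161/450
  d_2[S2] = 8/15*7/15 + 7/30*1/5 + 7/30*4/15 = 161/450
d_2 = (S0=64/225, S1=161/450, S2=161/450)
  d_3[S0] = 64/225*1/15 + 161/450*8/15 + 161/450*8/15 = 1352/3375
  d_3[S1] = 64/225*7/15 + 161/450*4/15 + 161/450*1/5 = 2023/6750
  d_3[S2] = 64/225*7/15 + 161/450*1/5 + 161/450*4/15 = 2023/6750
d_3 = (S0=1352/3375, S1=2023/6750, S2=2023/6750)
  d_4[S0] = 1352/3375*1/15 + 2023/6750*8/15 + 2023/6750*8/15 = 17536/50625
  d_4[S1] = 1352/3375*7/15 + 2023/6750*4/15 + 2023/6750*1/5 = 33089/101250
  d_4[S2] = 1352/3375*7/15 + 2023/6750*1/5 + 2023/6750*4/15 = 33089/101250
d_4 = (S0=17536/50625, S1=33089/101250, S2=33089/101250)

Answer: 17536/50625 33089/101250 33089/101250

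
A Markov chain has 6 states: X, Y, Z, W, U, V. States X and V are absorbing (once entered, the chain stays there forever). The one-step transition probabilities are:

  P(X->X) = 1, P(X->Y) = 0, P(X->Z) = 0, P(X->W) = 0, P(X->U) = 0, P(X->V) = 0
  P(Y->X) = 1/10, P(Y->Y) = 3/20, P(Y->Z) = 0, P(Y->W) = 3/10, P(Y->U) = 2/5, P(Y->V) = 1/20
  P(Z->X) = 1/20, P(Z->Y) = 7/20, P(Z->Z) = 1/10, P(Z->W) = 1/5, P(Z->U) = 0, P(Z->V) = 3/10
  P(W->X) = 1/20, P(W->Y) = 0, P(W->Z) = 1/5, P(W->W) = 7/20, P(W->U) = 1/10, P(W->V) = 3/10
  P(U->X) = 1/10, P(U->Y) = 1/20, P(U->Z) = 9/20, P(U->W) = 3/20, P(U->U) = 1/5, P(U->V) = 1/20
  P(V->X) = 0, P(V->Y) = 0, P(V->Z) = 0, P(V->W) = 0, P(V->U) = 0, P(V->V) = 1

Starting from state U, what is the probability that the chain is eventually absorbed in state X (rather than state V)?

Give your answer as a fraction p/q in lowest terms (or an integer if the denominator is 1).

Let a_i = P(absorbed in X | start in state i).
Boundary conditions: a_X = 1, a_V = 0.
For each transient state i, a_i = sum_j P(i->j) * a_j:
  a_Y = 1/10*a_X + 3/20*a_Y + 0*a_Z + 3/10*a_W + 2/5*a_U + 1/20*a_V
  a_Z = 1/20*a_X + 7/20*a_Y + 1/10*a_Z + 1/5*a_W + 0*a_U + 3/10*a_V
  a_W = 1/20*a_X + 0*a_Y + 1/5*a_Z + 7/20*a_W + 1/10*a_U + 3/10*a_V
  a_U = 1/10*a_X + 1/20*a_Y + 9/20*a_Z + 3/20*a_W + 1/5*a_U + 1/20*a_V

Substituting a_X = 1 and a_V = 0, rearrange to (I - Q) a = r where r[i] = P(i -> X):
  [17/20, 0, -3/10, -2/5] . (a_Y, a_Z, a_W, a_U) = 1/10
  [-7/20, 9/10, -1/5, 0] . (a_Y, a_Z, a_W, a_U) = 1/20
  [0, -1/5, 13/20, -1/10] . (a_Y, a_Z, a_W, a_U) = 1/20
  [-1/20, -9/20, -3/20, 4/5] . (a_Y, a_Z, a_W, a_U) = 1/10

Solving yields:
  a_Y = 1209/3634
  a_Z = 21/92
  a_W = 1417/7268
  a_U = 4517/14536

Starting state is U, so the absorption probability is a_U = 4517/14536.

Answer: 4517/14536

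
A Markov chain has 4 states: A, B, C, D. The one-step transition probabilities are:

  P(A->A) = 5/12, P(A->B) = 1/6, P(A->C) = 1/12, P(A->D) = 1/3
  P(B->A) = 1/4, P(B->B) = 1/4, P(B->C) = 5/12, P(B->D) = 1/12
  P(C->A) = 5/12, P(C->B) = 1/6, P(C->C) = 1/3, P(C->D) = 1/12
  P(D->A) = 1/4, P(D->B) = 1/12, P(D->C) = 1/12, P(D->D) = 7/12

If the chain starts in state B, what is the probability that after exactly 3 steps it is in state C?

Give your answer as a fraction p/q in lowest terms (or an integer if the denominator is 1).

Answer: 365/1728

Derivation:
Computing P^3 by repeated multiplication:
P^1 =
  A: [5/12, 1/6, 1/12, 1/3]
  B: [1/4, 1/4, 5/12, 1/12]
  C: [5/12, 1/6, 1/3, 1/12]
  D: [1/4, 1/12, 1/12, 7/12]
P^2 =
  A: [1/3, 11/72, 23/144, 17/48]
  B: [13/36, 13/72, 13/48, 3/16]
  C: [3/8, 25/144, 2/9, 11/48]
  D: [11/36, 1/8, 19/144, 7/16]
P^3 =
  A: [287/864, 259/1728, 301/1728, 11/32]
  B: [307/864, 287/1728, 365/1728, 77/288]
  C: [151/432, 35/216, 85/432, 7/24]
  D: [31/96, 9/64, 91/576, 109/288]

(P^3)[B -> C] = 365/1728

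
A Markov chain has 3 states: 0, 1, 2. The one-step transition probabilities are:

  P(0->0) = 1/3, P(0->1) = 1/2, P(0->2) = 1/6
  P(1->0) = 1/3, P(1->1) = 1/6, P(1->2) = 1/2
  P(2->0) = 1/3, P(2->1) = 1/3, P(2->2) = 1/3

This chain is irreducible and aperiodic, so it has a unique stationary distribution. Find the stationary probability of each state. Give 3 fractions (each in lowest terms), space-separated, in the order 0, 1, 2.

Answer: 1/3 1/3 1/3

Derivation:
The stationary distribution satisfies pi = pi * P, i.e.:
  pi_0 = 1/3*pi_0 + 1/3*pi_1 + 1/3*pi_2
  pi_1 = 1/2*pi_0 + 1/6*pi_1 + 1/3*pi_2
  pi_2 = 1/6*pi_0 + 1/2*pi_1 + 1/3*pi_2
with normalization: pi_0 + pi_1 + pi_2 = 1.

Using the first 2 balance equations plus normalization, the linear system A*pi = b is:
  [-2/3, 1/3, 1/3] . pi = 0
  [1/2, -5/6, 1/3] . pi = 0
  [1, 1, 1] . pi = 1

Solving yields:
  pi_0 = 1/3
  pi_1 = 1/3
  pi_2 = 1/3

Verification (pi * P):
  1/3*1/3 + 1/3*1/3 + 1/3*1/3 = 1/3 = pi_0  (ok)
  1/3*1/2 + 1/3*1/6 + 1/3*1/3 = 1/3 = pi_1  (ok)
  1/3*1/6 + 1/3*1/2 + 1/3*1/3 = 1/3 = pi_2  (ok)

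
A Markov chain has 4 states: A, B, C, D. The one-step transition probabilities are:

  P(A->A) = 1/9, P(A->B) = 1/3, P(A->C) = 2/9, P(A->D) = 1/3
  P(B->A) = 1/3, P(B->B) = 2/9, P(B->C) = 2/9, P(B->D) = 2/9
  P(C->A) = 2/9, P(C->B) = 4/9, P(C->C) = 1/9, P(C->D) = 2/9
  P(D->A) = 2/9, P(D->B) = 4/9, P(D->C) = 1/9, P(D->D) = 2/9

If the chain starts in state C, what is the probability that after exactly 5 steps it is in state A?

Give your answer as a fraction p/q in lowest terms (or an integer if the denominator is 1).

Computing P^5 by repeated multiplication:
P^1 =
  A: [1/9, 1/3, 2/9, 1/3]
  B: [1/3, 2/9, 2/9, 2/9]
  C: [2/9, 4/9, 1/9, 2/9]
  D: [2/9, 4/9, 1/9, 2/9]
P^2 =
  A: [20/81, 29/81, 13/81, 19/81]
  B: [17/81, 29/81, 14/81, 7/27]
  C: [20/81, 26/81, 5/27, 20/81]
  D: [20/81, 26/81, 5/27, 20/81]
P^3 =
  A: [19/81, 82/243, 130/729, 182/729]
  B: [58/243, 83/243, 127/729, 179/729]
  C: [56/243, 28/81, 127/729, 182/729]
  D: [56/243, 28/81, 127/729, 182/729]
P^4 =
  A: [511/2187, 751/2187, 382/2187, 181/729]
  B: [511/2187, 748/2187, 128/729, 544/2187]
  C: [514/2187, 748/2187, 383/2187, 542/2187]
  D: [514/2187, 748/2187, 383/2187, 542/2187]
P^5 =
  A: [1538/6561, 2245/6561, 3449/19683, 4885/19683]
  B: [1537/6561, 749/2187, 3446/19683, 4885/19683]
  C: [512/2187, 2246/6561, 3449/19683, 4888/19683]
  D: [512/2187, 2246/6561, 3449/19683, 4888/19683]

(P^5)[C -> A] = 512/2187

Answer: 512/2187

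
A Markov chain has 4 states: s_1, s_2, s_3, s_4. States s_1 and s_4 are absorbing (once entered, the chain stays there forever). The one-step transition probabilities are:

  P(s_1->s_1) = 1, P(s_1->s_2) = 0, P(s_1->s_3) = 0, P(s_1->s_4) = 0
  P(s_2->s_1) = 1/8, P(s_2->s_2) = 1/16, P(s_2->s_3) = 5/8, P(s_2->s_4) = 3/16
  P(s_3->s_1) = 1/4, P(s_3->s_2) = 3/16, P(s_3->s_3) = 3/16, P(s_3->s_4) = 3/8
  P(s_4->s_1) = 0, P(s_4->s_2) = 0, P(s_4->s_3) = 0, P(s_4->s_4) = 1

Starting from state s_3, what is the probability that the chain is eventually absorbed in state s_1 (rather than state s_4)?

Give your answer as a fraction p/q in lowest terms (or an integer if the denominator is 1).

Answer: 2/5

Derivation:
Let a_i = P(absorbed in s_1 | start in state i).
Boundary conditions: a_s_1 = 1, a_s_4 = 0.
For each transient state i, a_i = sum_j P(i->j) * a_j:
  a_s_2 = 1/8*a_s_1 + 1/16*a_s_2 + 5/8*a_s_3 + 3/16*a_s_4
  a_s_3 = 1/4*a_s_1 + 3/16*a_s_2 + 3/16*a_s_3 + 3/8*a_s_4

Substituting a_s_1 = 1 and a_s_4 = 0, rearrange to (I - Q) a = r where r[i] = P(i -> s_1):
  [15/16, -5/8] . (a_s_2, a_s_3) = 1/8
  [-3/16, 13/16] . (a_s_2, a_s_3) = 1/4

Solving yields:
  a_s_2 = 2/5
  a_s_3 = 2/5

Starting state is s_3, so the absorption probability is a_s_3 = 2/5.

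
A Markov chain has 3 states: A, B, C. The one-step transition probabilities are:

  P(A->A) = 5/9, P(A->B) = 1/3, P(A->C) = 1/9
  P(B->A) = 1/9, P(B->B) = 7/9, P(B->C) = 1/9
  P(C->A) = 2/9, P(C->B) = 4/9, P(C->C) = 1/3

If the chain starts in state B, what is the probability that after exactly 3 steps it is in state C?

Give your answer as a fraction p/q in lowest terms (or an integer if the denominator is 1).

Answer: 103/729

Derivation:
Computing P^3 by repeated multiplication:
P^1 =
  A: [5/9, 1/3, 1/9]
  B: [1/9, 7/9, 1/9]
  C: [2/9, 4/9, 1/3]
P^2 =
  A: [10/27, 40/81, 11/81]
  B: [14/81, 56/81, 11/81]
  C: [20/81, 46/81, 5/27]
P^3 =
  A: [212/729, 46/81, 103/729]
  B: [148/729, 478/729, 103/729]
  C: [176/729, 442/729, 37/243]

(P^3)[B -> C] = 103/729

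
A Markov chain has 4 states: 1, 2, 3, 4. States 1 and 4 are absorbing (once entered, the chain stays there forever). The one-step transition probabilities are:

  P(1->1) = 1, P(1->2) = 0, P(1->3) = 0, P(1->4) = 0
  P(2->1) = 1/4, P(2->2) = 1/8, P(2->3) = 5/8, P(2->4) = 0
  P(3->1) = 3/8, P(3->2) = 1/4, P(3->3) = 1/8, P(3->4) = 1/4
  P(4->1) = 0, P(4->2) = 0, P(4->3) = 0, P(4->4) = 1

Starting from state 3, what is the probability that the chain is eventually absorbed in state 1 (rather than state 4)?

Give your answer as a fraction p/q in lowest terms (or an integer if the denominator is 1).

Answer: 25/39

Derivation:
Let a_i = P(absorbed in 1 | start in state i).
Boundary conditions: a_1 = 1, a_4 = 0.
For each transient state i, a_i = sum_j P(i->j) * a_j:
  a_2 = 1/4*a_1 + 1/8*a_2 + 5/8*a_3 + 0*a_4
  a_3 = 3/8*a_1 + 1/4*a_2 + 1/8*a_3 + 1/4*a_4

Substituting a_1 = 1 and a_4 = 0, rearrange to (I - Q) a = r where r[i] = P(i -> 1):
  [7/8, -5/8] . (a_2, a_3) = 1/4
  [-1/4, 7/8] . (a_2, a_3) = 3/8

Solving yields:
  a_2 = 29/39
  a_3 = 25/39

Starting state is 3, so the absorption probability is a_3 = 25/39.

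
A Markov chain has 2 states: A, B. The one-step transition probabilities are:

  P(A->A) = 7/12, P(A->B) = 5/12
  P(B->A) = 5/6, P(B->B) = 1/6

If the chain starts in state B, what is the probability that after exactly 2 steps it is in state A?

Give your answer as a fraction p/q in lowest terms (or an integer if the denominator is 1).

Answer: 5/8

Derivation:
Computing P^2 by repeated multiplication:
P^1 =
  A: [7/12, 5/12]
  B: [5/6, 1/6]
P^2 =
  A: [11/16, 5/16]
  B: [5/8, 3/8]

(P^2)[B -> A] = 5/8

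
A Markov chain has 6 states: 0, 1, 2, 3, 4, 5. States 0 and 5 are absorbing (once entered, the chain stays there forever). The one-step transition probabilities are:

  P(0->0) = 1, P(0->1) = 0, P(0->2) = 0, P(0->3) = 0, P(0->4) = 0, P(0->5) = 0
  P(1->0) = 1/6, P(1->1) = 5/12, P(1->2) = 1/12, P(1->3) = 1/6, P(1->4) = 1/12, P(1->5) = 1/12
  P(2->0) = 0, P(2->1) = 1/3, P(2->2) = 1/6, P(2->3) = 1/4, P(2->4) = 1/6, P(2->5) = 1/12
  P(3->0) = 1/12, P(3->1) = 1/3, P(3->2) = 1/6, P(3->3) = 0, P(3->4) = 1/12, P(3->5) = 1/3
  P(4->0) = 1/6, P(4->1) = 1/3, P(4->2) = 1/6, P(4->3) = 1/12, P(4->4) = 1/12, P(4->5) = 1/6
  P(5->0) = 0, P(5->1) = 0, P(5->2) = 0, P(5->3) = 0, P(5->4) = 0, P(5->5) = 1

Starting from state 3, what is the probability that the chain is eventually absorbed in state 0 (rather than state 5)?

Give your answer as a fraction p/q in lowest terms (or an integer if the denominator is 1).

Answer: 349/959

Derivation:
Let a_i = P(absorbed in 0 | start in state i).
Boundary conditions: a_0 = 1, a_5 = 0.
For each transient state i, a_i = sum_j P(i->j) * a_j:
  a_1 = 1/6*a_0 + 5/12*a_1 + 1/12*a_2 + 1/6*a_3 + 1/12*a_4 + 1/12*a_5
  a_2 = 0*a_0 + 1/3*a_1 + 1/6*a_2 + 1/4*a_3 + 1/6*a_4 + 1/12*a_5
  a_3 = 1/12*a_0 + 1/3*a_1 + 1/6*a_2 + 0*a_3 + 1/12*a_4 + 1/3*a_5
  a_4 = 1/6*a_0 + 1/3*a_1 + 1/6*a_2 + 1/12*a_3 + 1/12*a_4 + 1/6*a_5

Substituting a_0 = 1 and a_5 = 0, rearrange to (I - Q) a = r where r[i] = P(i -> 0):
  [7/12, -1/12, -1/6, -1/12] . (a_1, a_2, a_3, a_4) = 1/6
  [-1/3, 5/6, -1/4, -1/6] . (a_1, a_2, a_3, a_4) = 0
  [-1/3, -1/6, 1, -1/12] . (a_1, a_2, a_3, a_4) = 1/12
  [-1/3, -1/6, -1/12, 11/12] . (a_1, a_2, a_3, a_4) = 1/6

Solving yields:
  a_1 = 991/1918
  a_2 = 789/1918
  a_3 = 349/959
  a_4 = 458/959

Starting state is 3, so the absorption probability is a_3 = 349/959.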